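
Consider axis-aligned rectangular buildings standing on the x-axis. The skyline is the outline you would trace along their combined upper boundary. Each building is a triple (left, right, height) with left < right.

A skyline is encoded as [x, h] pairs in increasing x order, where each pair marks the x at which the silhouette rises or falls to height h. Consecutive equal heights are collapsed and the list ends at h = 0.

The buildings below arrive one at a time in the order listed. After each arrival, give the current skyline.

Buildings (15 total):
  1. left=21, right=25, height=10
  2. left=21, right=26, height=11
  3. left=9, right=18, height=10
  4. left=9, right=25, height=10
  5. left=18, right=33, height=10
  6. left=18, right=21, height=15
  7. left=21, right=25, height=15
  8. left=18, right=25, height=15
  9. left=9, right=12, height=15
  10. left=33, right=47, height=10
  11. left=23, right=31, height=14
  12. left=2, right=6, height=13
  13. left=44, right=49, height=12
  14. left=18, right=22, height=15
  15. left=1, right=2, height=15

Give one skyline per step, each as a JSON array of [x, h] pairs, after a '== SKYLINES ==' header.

== SKYLINES ==
[[21,10],[25,0]]
[[21,11],[26,0]]
[[9,10],[18,0],[21,11],[26,0]]
[[9,10],[21,11],[26,0]]
[[9,10],[21,11],[26,10],[33,0]]
[[9,10],[18,15],[21,11],[26,10],[33,0]]
[[9,10],[18,15],[25,11],[26,10],[33,0]]
[[9,10],[18,15],[25,11],[26,10],[33,0]]
[[9,15],[12,10],[18,15],[25,11],[26,10],[33,0]]
[[9,15],[12,10],[18,15],[25,11],[26,10],[47,0]]
[[9,15],[12,10],[18,15],[25,14],[31,10],[47,0]]
[[2,13],[6,0],[9,15],[12,10],[18,15],[25,14],[31,10],[47,0]]
[[2,13],[6,0],[9,15],[12,10],[18,15],[25,14],[31,10],[44,12],[49,0]]
[[2,13],[6,0],[9,15],[12,10],[18,15],[25,14],[31,10],[44,12],[49,0]]
[[1,15],[2,13],[6,0],[9,15],[12,10],[18,15],[25,14],[31,10],[44,12],[49,0]]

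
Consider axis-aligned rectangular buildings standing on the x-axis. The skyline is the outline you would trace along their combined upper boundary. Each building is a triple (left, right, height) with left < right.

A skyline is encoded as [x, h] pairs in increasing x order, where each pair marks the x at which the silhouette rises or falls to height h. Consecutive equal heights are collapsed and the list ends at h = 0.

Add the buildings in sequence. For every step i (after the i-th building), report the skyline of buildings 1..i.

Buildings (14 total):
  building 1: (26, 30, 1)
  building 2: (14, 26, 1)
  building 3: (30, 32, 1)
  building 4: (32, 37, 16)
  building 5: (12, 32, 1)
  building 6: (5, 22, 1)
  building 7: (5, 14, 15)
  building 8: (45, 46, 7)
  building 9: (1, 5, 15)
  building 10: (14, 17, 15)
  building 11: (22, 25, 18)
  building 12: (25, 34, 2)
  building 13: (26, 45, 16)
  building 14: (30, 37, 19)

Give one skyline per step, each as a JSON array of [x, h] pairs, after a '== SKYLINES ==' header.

== SKYLINES ==
[[26,1],[30,0]]
[[14,1],[30,0]]
[[14,1],[32,0]]
[[14,1],[32,16],[37,0]]
[[12,1],[32,16],[37,0]]
[[5,1],[32,16],[37,0]]
[[5,15],[14,1],[32,16],[37,0]]
[[5,15],[14,1],[32,16],[37,0],[45,7],[46,0]]
[[1,15],[14,1],[32,16],[37,0],[45,7],[46,0]]
[[1,15],[17,1],[32,16],[37,0],[45,7],[46,0]]
[[1,15],[17,1],[22,18],[25,1],[32,16],[37,0],[45,7],[46,0]]
[[1,15],[17,1],[22,18],[25,2],[32,16],[37,0],[45,7],[46,0]]
[[1,15],[17,1],[22,18],[25,2],[26,16],[45,7],[46,0]]
[[1,15],[17,1],[22,18],[25,2],[26,16],[30,19],[37,16],[45,7],[46,0]]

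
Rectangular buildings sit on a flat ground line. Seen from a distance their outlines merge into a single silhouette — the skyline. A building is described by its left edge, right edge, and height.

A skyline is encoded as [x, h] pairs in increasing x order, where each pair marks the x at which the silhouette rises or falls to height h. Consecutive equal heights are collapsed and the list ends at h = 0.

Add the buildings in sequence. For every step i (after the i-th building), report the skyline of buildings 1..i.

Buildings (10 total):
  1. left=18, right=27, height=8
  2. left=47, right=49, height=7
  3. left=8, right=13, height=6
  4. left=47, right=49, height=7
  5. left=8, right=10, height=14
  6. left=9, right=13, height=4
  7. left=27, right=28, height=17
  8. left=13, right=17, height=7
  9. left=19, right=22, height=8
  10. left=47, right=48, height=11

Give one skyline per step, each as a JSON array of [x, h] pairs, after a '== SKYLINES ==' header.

== SKYLINES ==
[[18,8],[27,0]]
[[18,8],[27,0],[47,7],[49,0]]
[[8,6],[13,0],[18,8],[27,0],[47,7],[49,0]]
[[8,6],[13,0],[18,8],[27,0],[47,7],[49,0]]
[[8,14],[10,6],[13,0],[18,8],[27,0],[47,7],[49,0]]
[[8,14],[10,6],[13,0],[18,8],[27,0],[47,7],[49,0]]
[[8,14],[10,6],[13,0],[18,8],[27,17],[28,0],[47,7],[49,0]]
[[8,14],[10,6],[13,7],[17,0],[18,8],[27,17],[28,0],[47,7],[49,0]]
[[8,14],[10,6],[13,7],[17,0],[18,8],[27,17],[28,0],[47,7],[49,0]]
[[8,14],[10,6],[13,7],[17,0],[18,8],[27,17],[28,0],[47,11],[48,7],[49,0]]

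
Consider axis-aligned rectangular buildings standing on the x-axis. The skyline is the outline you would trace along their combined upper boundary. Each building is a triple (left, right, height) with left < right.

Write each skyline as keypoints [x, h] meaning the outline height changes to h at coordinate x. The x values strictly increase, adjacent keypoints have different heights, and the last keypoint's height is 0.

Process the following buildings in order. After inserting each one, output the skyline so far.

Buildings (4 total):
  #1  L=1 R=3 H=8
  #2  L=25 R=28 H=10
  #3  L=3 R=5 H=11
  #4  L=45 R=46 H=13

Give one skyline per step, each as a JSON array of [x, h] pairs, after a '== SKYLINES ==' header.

== SKYLINES ==
[[1,8],[3,0]]
[[1,8],[3,0],[25,10],[28,0]]
[[1,8],[3,11],[5,0],[25,10],[28,0]]
[[1,8],[3,11],[5,0],[25,10],[28,0],[45,13],[46,0]]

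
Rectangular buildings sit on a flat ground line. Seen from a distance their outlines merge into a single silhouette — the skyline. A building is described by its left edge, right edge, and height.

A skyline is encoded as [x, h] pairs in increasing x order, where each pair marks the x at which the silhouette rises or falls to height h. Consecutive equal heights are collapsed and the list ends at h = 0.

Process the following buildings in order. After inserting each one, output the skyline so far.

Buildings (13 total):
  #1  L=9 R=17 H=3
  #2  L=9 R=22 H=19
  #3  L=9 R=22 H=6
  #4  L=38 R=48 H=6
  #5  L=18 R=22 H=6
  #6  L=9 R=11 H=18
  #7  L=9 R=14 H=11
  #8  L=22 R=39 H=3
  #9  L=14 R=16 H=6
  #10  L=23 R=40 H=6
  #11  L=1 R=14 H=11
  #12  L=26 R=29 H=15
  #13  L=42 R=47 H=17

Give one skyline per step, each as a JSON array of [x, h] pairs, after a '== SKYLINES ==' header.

== SKYLINES ==
[[9,3],[17,0]]
[[9,19],[22,0]]
[[9,19],[22,0]]
[[9,19],[22,0],[38,6],[48,0]]
[[9,19],[22,0],[38,6],[48,0]]
[[9,19],[22,0],[38,6],[48,0]]
[[9,19],[22,0],[38,6],[48,0]]
[[9,19],[22,3],[38,6],[48,0]]
[[9,19],[22,3],[38,6],[48,0]]
[[9,19],[22,3],[23,6],[48,0]]
[[1,11],[9,19],[22,3],[23,6],[48,0]]
[[1,11],[9,19],[22,3],[23,6],[26,15],[29,6],[48,0]]
[[1,11],[9,19],[22,3],[23,6],[26,15],[29,6],[42,17],[47,6],[48,0]]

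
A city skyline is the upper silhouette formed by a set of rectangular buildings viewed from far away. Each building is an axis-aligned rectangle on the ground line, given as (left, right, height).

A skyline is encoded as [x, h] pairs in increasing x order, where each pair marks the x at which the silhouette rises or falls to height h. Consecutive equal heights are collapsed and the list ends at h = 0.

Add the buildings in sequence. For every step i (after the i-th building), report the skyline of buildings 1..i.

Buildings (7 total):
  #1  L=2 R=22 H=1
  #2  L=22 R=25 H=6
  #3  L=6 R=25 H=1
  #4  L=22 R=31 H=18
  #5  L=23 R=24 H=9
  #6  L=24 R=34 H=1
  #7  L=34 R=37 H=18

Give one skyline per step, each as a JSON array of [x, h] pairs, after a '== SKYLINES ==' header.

== SKYLINES ==
[[2,1],[22,0]]
[[2,1],[22,6],[25,0]]
[[2,1],[22,6],[25,0]]
[[2,1],[22,18],[31,0]]
[[2,1],[22,18],[31,0]]
[[2,1],[22,18],[31,1],[34,0]]
[[2,1],[22,18],[31,1],[34,18],[37,0]]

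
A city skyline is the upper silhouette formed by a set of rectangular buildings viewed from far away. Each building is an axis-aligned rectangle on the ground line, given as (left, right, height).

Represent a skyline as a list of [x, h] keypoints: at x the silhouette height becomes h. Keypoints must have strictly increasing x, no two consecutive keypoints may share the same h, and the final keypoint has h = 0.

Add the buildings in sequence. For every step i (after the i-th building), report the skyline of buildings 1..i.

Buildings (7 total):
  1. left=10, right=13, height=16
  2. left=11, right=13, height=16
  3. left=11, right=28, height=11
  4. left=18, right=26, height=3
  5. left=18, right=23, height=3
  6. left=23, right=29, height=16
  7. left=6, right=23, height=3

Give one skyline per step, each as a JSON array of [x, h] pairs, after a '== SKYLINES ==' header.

== SKYLINES ==
[[10,16],[13,0]]
[[10,16],[13,0]]
[[10,16],[13,11],[28,0]]
[[10,16],[13,11],[28,0]]
[[10,16],[13,11],[28,0]]
[[10,16],[13,11],[23,16],[29,0]]
[[6,3],[10,16],[13,11],[23,16],[29,0]]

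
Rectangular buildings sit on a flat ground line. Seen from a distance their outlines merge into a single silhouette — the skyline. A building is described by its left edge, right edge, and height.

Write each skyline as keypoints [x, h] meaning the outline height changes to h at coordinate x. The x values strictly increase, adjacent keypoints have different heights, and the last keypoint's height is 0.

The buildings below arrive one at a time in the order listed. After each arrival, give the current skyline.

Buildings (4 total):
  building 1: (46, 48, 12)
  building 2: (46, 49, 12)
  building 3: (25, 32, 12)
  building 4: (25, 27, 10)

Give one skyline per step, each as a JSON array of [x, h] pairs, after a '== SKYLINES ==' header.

== SKYLINES ==
[[46,12],[48,0]]
[[46,12],[49,0]]
[[25,12],[32,0],[46,12],[49,0]]
[[25,12],[32,0],[46,12],[49,0]]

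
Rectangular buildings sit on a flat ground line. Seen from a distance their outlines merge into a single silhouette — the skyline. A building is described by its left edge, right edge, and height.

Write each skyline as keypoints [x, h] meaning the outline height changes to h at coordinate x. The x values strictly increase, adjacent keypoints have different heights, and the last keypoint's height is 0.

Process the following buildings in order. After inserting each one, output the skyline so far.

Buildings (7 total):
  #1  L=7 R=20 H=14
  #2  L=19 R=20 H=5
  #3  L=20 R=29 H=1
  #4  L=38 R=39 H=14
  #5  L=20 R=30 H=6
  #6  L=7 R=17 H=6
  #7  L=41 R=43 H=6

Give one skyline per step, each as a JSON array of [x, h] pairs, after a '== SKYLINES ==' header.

== SKYLINES ==
[[7,14],[20,0]]
[[7,14],[20,0]]
[[7,14],[20,1],[29,0]]
[[7,14],[20,1],[29,0],[38,14],[39,0]]
[[7,14],[20,6],[30,0],[38,14],[39,0]]
[[7,14],[20,6],[30,0],[38,14],[39,0]]
[[7,14],[20,6],[30,0],[38,14],[39,0],[41,6],[43,0]]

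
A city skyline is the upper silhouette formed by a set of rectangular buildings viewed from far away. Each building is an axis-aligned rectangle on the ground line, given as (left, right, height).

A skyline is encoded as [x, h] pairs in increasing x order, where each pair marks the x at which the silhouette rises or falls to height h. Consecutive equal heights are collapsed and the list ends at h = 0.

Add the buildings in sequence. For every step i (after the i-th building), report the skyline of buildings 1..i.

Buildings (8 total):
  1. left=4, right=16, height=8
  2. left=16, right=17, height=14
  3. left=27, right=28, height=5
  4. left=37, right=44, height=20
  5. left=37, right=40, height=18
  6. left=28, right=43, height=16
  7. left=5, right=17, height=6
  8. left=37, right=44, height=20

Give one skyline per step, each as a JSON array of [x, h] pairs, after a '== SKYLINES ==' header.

== SKYLINES ==
[[4,8],[16,0]]
[[4,8],[16,14],[17,0]]
[[4,8],[16,14],[17,0],[27,5],[28,0]]
[[4,8],[16,14],[17,0],[27,5],[28,0],[37,20],[44,0]]
[[4,8],[16,14],[17,0],[27,5],[28,0],[37,20],[44,0]]
[[4,8],[16,14],[17,0],[27,5],[28,16],[37,20],[44,0]]
[[4,8],[16,14],[17,0],[27,5],[28,16],[37,20],[44,0]]
[[4,8],[16,14],[17,0],[27,5],[28,16],[37,20],[44,0]]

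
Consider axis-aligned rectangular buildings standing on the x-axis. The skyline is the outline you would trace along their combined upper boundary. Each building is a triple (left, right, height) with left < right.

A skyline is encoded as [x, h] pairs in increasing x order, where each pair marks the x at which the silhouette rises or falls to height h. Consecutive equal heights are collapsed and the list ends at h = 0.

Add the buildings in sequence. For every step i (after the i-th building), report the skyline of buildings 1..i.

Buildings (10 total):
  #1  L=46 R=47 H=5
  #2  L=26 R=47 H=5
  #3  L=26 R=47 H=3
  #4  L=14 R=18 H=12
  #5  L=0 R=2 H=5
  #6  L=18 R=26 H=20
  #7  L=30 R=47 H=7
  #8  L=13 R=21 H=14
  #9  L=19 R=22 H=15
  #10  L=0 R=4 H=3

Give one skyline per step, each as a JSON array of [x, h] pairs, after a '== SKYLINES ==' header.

== SKYLINES ==
[[46,5],[47,0]]
[[26,5],[47,0]]
[[26,5],[47,0]]
[[14,12],[18,0],[26,5],[47,0]]
[[0,5],[2,0],[14,12],[18,0],[26,5],[47,0]]
[[0,5],[2,0],[14,12],[18,20],[26,5],[47,0]]
[[0,5],[2,0],[14,12],[18,20],[26,5],[30,7],[47,0]]
[[0,5],[2,0],[13,14],[18,20],[26,5],[30,7],[47,0]]
[[0,5],[2,0],[13,14],[18,20],[26,5],[30,7],[47,0]]
[[0,5],[2,3],[4,0],[13,14],[18,20],[26,5],[30,7],[47,0]]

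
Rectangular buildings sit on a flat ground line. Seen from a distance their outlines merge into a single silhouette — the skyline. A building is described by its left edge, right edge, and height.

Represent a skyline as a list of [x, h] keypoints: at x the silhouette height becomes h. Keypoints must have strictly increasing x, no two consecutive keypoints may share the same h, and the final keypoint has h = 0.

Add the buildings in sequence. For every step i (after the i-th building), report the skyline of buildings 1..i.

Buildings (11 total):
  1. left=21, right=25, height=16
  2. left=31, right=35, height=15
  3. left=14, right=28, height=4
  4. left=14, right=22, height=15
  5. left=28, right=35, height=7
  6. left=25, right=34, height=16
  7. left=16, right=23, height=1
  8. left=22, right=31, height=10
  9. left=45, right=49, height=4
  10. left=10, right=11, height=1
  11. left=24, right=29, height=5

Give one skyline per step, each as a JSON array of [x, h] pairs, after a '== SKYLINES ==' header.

== SKYLINES ==
[[21,16],[25,0]]
[[21,16],[25,0],[31,15],[35,0]]
[[14,4],[21,16],[25,4],[28,0],[31,15],[35,0]]
[[14,15],[21,16],[25,4],[28,0],[31,15],[35,0]]
[[14,15],[21,16],[25,4],[28,7],[31,15],[35,0]]
[[14,15],[21,16],[34,15],[35,0]]
[[14,15],[21,16],[34,15],[35,0]]
[[14,15],[21,16],[34,15],[35,0]]
[[14,15],[21,16],[34,15],[35,0],[45,4],[49,0]]
[[10,1],[11,0],[14,15],[21,16],[34,15],[35,0],[45,4],[49,0]]
[[10,1],[11,0],[14,15],[21,16],[34,15],[35,0],[45,4],[49,0]]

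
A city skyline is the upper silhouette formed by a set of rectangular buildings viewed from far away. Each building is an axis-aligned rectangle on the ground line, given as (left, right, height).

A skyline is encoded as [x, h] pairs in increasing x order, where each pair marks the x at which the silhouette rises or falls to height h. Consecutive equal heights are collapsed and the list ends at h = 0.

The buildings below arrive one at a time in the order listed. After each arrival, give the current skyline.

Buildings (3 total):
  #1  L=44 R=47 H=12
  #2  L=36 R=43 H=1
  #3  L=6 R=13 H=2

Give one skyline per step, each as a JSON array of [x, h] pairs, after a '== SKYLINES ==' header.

== SKYLINES ==
[[44,12],[47,0]]
[[36,1],[43,0],[44,12],[47,0]]
[[6,2],[13,0],[36,1],[43,0],[44,12],[47,0]]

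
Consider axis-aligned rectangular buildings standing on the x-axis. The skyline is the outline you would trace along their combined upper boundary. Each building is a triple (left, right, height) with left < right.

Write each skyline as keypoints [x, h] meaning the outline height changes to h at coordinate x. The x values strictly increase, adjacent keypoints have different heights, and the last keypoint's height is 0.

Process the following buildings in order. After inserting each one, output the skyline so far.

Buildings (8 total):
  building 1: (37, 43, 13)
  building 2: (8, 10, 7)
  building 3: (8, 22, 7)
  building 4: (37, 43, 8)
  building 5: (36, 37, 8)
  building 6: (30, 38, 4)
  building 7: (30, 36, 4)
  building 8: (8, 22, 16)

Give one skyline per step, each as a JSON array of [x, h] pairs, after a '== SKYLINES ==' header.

== SKYLINES ==
[[37,13],[43,0]]
[[8,7],[10,0],[37,13],[43,0]]
[[8,7],[22,0],[37,13],[43,0]]
[[8,7],[22,0],[37,13],[43,0]]
[[8,7],[22,0],[36,8],[37,13],[43,0]]
[[8,7],[22,0],[30,4],[36,8],[37,13],[43,0]]
[[8,7],[22,0],[30,4],[36,8],[37,13],[43,0]]
[[8,16],[22,0],[30,4],[36,8],[37,13],[43,0]]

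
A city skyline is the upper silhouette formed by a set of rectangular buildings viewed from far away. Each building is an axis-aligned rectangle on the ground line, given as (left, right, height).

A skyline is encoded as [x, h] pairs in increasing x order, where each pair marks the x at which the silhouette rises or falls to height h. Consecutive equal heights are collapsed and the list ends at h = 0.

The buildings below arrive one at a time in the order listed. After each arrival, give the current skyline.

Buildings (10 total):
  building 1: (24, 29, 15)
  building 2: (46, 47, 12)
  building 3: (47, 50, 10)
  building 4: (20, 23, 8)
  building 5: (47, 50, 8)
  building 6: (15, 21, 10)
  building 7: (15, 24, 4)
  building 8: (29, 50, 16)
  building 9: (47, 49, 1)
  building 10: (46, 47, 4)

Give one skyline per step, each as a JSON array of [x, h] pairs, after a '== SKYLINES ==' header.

== SKYLINES ==
[[24,15],[29,0]]
[[24,15],[29,0],[46,12],[47,0]]
[[24,15],[29,0],[46,12],[47,10],[50,0]]
[[20,8],[23,0],[24,15],[29,0],[46,12],[47,10],[50,0]]
[[20,8],[23,0],[24,15],[29,0],[46,12],[47,10],[50,0]]
[[15,10],[21,8],[23,0],[24,15],[29,0],[46,12],[47,10],[50,0]]
[[15,10],[21,8],[23,4],[24,15],[29,0],[46,12],[47,10],[50,0]]
[[15,10],[21,8],[23,4],[24,15],[29,16],[50,0]]
[[15,10],[21,8],[23,4],[24,15],[29,16],[50,0]]
[[15,10],[21,8],[23,4],[24,15],[29,16],[50,0]]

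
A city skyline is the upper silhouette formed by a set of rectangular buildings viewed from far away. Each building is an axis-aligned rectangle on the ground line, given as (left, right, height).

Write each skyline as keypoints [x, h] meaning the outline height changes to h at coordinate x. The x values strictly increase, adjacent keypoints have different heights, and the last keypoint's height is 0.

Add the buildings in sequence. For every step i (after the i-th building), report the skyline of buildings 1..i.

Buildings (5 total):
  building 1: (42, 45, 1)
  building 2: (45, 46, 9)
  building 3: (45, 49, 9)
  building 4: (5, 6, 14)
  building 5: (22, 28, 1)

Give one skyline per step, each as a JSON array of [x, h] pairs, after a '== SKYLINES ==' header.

== SKYLINES ==
[[42,1],[45,0]]
[[42,1],[45,9],[46,0]]
[[42,1],[45,9],[49,0]]
[[5,14],[6,0],[42,1],[45,9],[49,0]]
[[5,14],[6,0],[22,1],[28,0],[42,1],[45,9],[49,0]]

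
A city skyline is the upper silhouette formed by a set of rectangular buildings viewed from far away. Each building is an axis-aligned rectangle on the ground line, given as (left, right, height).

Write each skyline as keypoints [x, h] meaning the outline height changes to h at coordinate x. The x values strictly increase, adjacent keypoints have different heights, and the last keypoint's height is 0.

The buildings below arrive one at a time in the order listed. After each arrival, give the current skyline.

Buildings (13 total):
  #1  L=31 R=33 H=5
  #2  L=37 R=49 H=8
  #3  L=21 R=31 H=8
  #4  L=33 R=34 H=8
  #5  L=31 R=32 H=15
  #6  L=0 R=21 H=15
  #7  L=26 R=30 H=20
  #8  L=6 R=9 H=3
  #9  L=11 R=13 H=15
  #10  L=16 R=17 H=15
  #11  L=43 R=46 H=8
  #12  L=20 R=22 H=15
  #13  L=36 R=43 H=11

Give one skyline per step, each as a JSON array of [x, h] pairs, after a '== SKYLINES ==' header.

== SKYLINES ==
[[31,5],[33,0]]
[[31,5],[33,0],[37,8],[49,0]]
[[21,8],[31,5],[33,0],[37,8],[49,0]]
[[21,8],[31,5],[33,8],[34,0],[37,8],[49,0]]
[[21,8],[31,15],[32,5],[33,8],[34,0],[37,8],[49,0]]
[[0,15],[21,8],[31,15],[32,5],[33,8],[34,0],[37,8],[49,0]]
[[0,15],[21,8],[26,20],[30,8],[31,15],[32,5],[33,8],[34,0],[37,8],[49,0]]
[[0,15],[21,8],[26,20],[30,8],[31,15],[32,5],[33,8],[34,0],[37,8],[49,0]]
[[0,15],[21,8],[26,20],[30,8],[31,15],[32,5],[33,8],[34,0],[37,8],[49,0]]
[[0,15],[21,8],[26,20],[30,8],[31,15],[32,5],[33,8],[34,0],[37,8],[49,0]]
[[0,15],[21,8],[26,20],[30,8],[31,15],[32,5],[33,8],[34,0],[37,8],[49,0]]
[[0,15],[22,8],[26,20],[30,8],[31,15],[32,5],[33,8],[34,0],[37,8],[49,0]]
[[0,15],[22,8],[26,20],[30,8],[31,15],[32,5],[33,8],[34,0],[36,11],[43,8],[49,0]]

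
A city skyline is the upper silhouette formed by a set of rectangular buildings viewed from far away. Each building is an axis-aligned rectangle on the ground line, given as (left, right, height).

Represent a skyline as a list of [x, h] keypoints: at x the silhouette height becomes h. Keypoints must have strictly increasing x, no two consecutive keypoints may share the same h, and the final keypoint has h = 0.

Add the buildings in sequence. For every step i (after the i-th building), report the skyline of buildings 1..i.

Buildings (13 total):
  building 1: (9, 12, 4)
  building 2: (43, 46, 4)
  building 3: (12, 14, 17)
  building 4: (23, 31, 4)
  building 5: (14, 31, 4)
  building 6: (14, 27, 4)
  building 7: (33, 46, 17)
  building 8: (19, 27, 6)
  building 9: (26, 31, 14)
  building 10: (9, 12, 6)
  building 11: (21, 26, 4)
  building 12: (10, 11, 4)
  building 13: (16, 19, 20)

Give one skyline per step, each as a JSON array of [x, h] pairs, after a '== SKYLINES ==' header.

== SKYLINES ==
[[9,4],[12,0]]
[[9,4],[12,0],[43,4],[46,0]]
[[9,4],[12,17],[14,0],[43,4],[46,0]]
[[9,4],[12,17],[14,0],[23,4],[31,0],[43,4],[46,0]]
[[9,4],[12,17],[14,4],[31,0],[43,4],[46,0]]
[[9,4],[12,17],[14,4],[31,0],[43,4],[46,0]]
[[9,4],[12,17],[14,4],[31,0],[33,17],[46,0]]
[[9,4],[12,17],[14,4],[19,6],[27,4],[31,0],[33,17],[46,0]]
[[9,4],[12,17],[14,4],[19,6],[26,14],[31,0],[33,17],[46,0]]
[[9,6],[12,17],[14,4],[19,6],[26,14],[31,0],[33,17],[46,0]]
[[9,6],[12,17],[14,4],[19,6],[26,14],[31,0],[33,17],[46,0]]
[[9,6],[12,17],[14,4],[19,6],[26,14],[31,0],[33,17],[46,0]]
[[9,6],[12,17],[14,4],[16,20],[19,6],[26,14],[31,0],[33,17],[46,0]]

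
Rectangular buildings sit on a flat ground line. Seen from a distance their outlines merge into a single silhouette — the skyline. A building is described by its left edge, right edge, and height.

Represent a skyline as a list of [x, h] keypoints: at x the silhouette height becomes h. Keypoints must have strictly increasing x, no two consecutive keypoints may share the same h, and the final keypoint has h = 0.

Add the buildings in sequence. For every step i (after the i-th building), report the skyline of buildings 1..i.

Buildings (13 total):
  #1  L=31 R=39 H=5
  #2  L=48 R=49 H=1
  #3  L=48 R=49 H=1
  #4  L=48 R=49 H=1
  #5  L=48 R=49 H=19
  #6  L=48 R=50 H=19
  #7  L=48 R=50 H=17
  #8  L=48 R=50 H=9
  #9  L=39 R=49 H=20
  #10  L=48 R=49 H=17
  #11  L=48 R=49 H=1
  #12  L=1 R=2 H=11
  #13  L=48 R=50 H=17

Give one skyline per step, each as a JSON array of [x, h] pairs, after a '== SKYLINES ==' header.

== SKYLINES ==
[[31,5],[39,0]]
[[31,5],[39,0],[48,1],[49,0]]
[[31,5],[39,0],[48,1],[49,0]]
[[31,5],[39,0],[48,1],[49,0]]
[[31,5],[39,0],[48,19],[49,0]]
[[31,5],[39,0],[48,19],[50,0]]
[[31,5],[39,0],[48,19],[50,0]]
[[31,5],[39,0],[48,19],[50,0]]
[[31,5],[39,20],[49,19],[50,0]]
[[31,5],[39,20],[49,19],[50,0]]
[[31,5],[39,20],[49,19],[50,0]]
[[1,11],[2,0],[31,5],[39,20],[49,19],[50,0]]
[[1,11],[2,0],[31,5],[39,20],[49,19],[50,0]]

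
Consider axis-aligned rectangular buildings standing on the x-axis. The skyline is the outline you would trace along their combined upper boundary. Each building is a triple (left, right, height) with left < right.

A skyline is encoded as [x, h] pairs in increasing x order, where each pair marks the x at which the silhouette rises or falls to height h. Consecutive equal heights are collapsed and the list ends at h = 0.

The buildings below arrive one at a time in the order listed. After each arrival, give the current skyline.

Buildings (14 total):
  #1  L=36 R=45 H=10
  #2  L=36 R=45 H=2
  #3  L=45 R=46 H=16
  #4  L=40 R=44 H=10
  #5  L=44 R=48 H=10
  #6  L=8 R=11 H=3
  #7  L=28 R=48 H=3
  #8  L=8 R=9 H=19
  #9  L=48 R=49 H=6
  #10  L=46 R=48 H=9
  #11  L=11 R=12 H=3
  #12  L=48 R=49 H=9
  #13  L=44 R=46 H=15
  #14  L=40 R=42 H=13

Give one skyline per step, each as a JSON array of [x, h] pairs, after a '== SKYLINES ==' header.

== SKYLINES ==
[[36,10],[45,0]]
[[36,10],[45,0]]
[[36,10],[45,16],[46,0]]
[[36,10],[45,16],[46,0]]
[[36,10],[45,16],[46,10],[48,0]]
[[8,3],[11,0],[36,10],[45,16],[46,10],[48,0]]
[[8,3],[11,0],[28,3],[36,10],[45,16],[46,10],[48,0]]
[[8,19],[9,3],[11,0],[28,3],[36,10],[45,16],[46,10],[48,0]]
[[8,19],[9,3],[11,0],[28,3],[36,10],[45,16],[46,10],[48,6],[49,0]]
[[8,19],[9,3],[11,0],[28,3],[36,10],[45,16],[46,10],[48,6],[49,0]]
[[8,19],[9,3],[12,0],[28,3],[36,10],[45,16],[46,10],[48,6],[49,0]]
[[8,19],[9,3],[12,0],[28,3],[36,10],[45,16],[46,10],[48,9],[49,0]]
[[8,19],[9,3],[12,0],[28,3],[36,10],[44,15],[45,16],[46,10],[48,9],[49,0]]
[[8,19],[9,3],[12,0],[28,3],[36,10],[40,13],[42,10],[44,15],[45,16],[46,10],[48,9],[49,0]]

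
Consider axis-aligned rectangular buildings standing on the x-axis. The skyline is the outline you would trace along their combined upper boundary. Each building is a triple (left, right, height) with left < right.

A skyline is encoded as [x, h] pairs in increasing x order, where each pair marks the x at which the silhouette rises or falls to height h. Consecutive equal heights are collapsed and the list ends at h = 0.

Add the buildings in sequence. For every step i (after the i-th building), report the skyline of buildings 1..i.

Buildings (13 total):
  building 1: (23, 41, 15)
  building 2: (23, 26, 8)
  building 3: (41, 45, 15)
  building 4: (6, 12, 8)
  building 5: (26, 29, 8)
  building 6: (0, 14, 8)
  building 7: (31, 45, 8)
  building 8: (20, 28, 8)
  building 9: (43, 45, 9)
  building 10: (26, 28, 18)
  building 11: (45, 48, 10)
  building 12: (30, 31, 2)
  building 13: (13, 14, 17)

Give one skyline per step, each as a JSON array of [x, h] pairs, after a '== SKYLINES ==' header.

== SKYLINES ==
[[23,15],[41,0]]
[[23,15],[41,0]]
[[23,15],[45,0]]
[[6,8],[12,0],[23,15],[45,0]]
[[6,8],[12,0],[23,15],[45,0]]
[[0,8],[14,0],[23,15],[45,0]]
[[0,8],[14,0],[23,15],[45,0]]
[[0,8],[14,0],[20,8],[23,15],[45,0]]
[[0,8],[14,0],[20,8],[23,15],[45,0]]
[[0,8],[14,0],[20,8],[23,15],[26,18],[28,15],[45,0]]
[[0,8],[14,0],[20,8],[23,15],[26,18],[28,15],[45,10],[48,0]]
[[0,8],[14,0],[20,8],[23,15],[26,18],[28,15],[45,10],[48,0]]
[[0,8],[13,17],[14,0],[20,8],[23,15],[26,18],[28,15],[45,10],[48,0]]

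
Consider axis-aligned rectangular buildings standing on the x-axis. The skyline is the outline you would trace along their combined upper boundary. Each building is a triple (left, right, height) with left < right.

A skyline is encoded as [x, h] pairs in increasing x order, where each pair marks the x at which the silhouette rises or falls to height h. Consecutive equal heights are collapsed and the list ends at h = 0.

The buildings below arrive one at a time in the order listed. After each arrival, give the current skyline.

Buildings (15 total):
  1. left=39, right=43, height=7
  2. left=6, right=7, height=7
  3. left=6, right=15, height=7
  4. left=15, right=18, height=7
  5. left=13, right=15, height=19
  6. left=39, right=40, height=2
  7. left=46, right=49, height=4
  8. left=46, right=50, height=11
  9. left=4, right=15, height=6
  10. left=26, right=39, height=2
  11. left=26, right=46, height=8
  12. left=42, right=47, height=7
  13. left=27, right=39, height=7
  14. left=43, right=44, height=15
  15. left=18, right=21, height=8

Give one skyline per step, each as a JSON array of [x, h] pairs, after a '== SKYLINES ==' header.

== SKYLINES ==
[[39,7],[43,0]]
[[6,7],[7,0],[39,7],[43,0]]
[[6,7],[15,0],[39,7],[43,0]]
[[6,7],[18,0],[39,7],[43,0]]
[[6,7],[13,19],[15,7],[18,0],[39,7],[43,0]]
[[6,7],[13,19],[15,7],[18,0],[39,7],[43,0]]
[[6,7],[13,19],[15,7],[18,0],[39,7],[43,0],[46,4],[49,0]]
[[6,7],[13,19],[15,7],[18,0],[39,7],[43,0],[46,11],[50,0]]
[[4,6],[6,7],[13,19],[15,7],[18,0],[39,7],[43,0],[46,11],[50,0]]
[[4,6],[6,7],[13,19],[15,7],[18,0],[26,2],[39,7],[43,0],[46,11],[50,0]]
[[4,6],[6,7],[13,19],[15,7],[18,0],[26,8],[46,11],[50,0]]
[[4,6],[6,7],[13,19],[15,7],[18,0],[26,8],[46,11],[50,0]]
[[4,6],[6,7],[13,19],[15,7],[18,0],[26,8],[46,11],[50,0]]
[[4,6],[6,7],[13,19],[15,7],[18,0],[26,8],[43,15],[44,8],[46,11],[50,0]]
[[4,6],[6,7],[13,19],[15,7],[18,8],[21,0],[26,8],[43,15],[44,8],[46,11],[50,0]]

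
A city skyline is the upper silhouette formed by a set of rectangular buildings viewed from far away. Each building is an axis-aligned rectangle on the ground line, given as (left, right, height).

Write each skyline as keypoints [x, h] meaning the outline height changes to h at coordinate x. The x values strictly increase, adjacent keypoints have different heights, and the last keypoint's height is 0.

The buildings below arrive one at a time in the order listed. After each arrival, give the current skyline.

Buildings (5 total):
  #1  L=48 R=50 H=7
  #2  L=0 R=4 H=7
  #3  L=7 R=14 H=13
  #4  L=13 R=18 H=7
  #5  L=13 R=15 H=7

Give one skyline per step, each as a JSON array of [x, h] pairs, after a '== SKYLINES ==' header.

== SKYLINES ==
[[48,7],[50,0]]
[[0,7],[4,0],[48,7],[50,0]]
[[0,7],[4,0],[7,13],[14,0],[48,7],[50,0]]
[[0,7],[4,0],[7,13],[14,7],[18,0],[48,7],[50,0]]
[[0,7],[4,0],[7,13],[14,7],[18,0],[48,7],[50,0]]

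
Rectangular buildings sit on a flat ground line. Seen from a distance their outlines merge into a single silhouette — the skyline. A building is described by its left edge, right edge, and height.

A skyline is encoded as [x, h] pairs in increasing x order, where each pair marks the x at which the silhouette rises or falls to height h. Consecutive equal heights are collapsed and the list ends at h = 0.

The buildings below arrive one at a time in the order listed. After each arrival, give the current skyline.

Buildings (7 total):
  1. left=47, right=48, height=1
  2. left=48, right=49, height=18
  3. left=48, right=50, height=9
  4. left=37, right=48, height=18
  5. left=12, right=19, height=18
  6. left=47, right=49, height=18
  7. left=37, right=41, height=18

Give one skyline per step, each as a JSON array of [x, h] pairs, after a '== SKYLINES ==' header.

== SKYLINES ==
[[47,1],[48,0]]
[[47,1],[48,18],[49,0]]
[[47,1],[48,18],[49,9],[50,0]]
[[37,18],[49,9],[50,0]]
[[12,18],[19,0],[37,18],[49,9],[50,0]]
[[12,18],[19,0],[37,18],[49,9],[50,0]]
[[12,18],[19,0],[37,18],[49,9],[50,0]]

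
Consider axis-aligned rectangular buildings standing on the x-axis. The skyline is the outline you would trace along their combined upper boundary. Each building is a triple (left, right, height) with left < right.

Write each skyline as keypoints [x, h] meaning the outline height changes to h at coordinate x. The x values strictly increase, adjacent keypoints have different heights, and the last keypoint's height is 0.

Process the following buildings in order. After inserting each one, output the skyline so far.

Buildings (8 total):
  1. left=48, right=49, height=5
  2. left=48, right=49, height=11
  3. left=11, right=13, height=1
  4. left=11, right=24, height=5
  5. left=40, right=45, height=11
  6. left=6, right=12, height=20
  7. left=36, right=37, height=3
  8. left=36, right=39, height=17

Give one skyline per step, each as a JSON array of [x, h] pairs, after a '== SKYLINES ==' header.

== SKYLINES ==
[[48,5],[49,0]]
[[48,11],[49,0]]
[[11,1],[13,0],[48,11],[49,0]]
[[11,5],[24,0],[48,11],[49,0]]
[[11,5],[24,0],[40,11],[45,0],[48,11],[49,0]]
[[6,20],[12,5],[24,0],[40,11],[45,0],[48,11],[49,0]]
[[6,20],[12,5],[24,0],[36,3],[37,0],[40,11],[45,0],[48,11],[49,0]]
[[6,20],[12,5],[24,0],[36,17],[39,0],[40,11],[45,0],[48,11],[49,0]]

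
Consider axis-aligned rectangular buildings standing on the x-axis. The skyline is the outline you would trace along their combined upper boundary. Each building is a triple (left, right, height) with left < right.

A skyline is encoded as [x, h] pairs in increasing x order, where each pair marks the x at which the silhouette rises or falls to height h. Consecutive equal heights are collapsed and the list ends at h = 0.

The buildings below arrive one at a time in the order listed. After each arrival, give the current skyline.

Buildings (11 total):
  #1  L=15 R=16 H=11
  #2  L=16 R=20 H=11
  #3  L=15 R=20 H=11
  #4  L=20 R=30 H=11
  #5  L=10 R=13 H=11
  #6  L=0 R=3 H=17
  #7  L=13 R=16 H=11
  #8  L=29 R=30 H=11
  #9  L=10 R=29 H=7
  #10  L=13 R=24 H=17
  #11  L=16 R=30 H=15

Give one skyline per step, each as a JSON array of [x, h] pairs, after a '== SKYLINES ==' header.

== SKYLINES ==
[[15,11],[16,0]]
[[15,11],[20,0]]
[[15,11],[20,0]]
[[15,11],[30,0]]
[[10,11],[13,0],[15,11],[30,0]]
[[0,17],[3,0],[10,11],[13,0],[15,11],[30,0]]
[[0,17],[3,0],[10,11],[30,0]]
[[0,17],[3,0],[10,11],[30,0]]
[[0,17],[3,0],[10,11],[30,0]]
[[0,17],[3,0],[10,11],[13,17],[24,11],[30,0]]
[[0,17],[3,0],[10,11],[13,17],[24,15],[30,0]]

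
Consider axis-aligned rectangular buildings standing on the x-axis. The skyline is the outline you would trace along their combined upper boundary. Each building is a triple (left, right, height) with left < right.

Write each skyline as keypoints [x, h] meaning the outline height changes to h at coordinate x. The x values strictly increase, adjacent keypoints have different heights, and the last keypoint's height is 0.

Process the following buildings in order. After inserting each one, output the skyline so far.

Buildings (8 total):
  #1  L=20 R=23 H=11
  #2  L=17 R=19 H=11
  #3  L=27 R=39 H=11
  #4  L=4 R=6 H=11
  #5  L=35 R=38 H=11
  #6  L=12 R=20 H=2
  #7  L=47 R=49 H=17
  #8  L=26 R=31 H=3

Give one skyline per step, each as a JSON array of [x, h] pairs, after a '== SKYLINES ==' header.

== SKYLINES ==
[[20,11],[23,0]]
[[17,11],[19,0],[20,11],[23,0]]
[[17,11],[19,0],[20,11],[23,0],[27,11],[39,0]]
[[4,11],[6,0],[17,11],[19,0],[20,11],[23,0],[27,11],[39,0]]
[[4,11],[6,0],[17,11],[19,0],[20,11],[23,0],[27,11],[39,0]]
[[4,11],[6,0],[12,2],[17,11],[19,2],[20,11],[23,0],[27,11],[39,0]]
[[4,11],[6,0],[12,2],[17,11],[19,2],[20,11],[23,0],[27,11],[39,0],[47,17],[49,0]]
[[4,11],[6,0],[12,2],[17,11],[19,2],[20,11],[23,0],[26,3],[27,11],[39,0],[47,17],[49,0]]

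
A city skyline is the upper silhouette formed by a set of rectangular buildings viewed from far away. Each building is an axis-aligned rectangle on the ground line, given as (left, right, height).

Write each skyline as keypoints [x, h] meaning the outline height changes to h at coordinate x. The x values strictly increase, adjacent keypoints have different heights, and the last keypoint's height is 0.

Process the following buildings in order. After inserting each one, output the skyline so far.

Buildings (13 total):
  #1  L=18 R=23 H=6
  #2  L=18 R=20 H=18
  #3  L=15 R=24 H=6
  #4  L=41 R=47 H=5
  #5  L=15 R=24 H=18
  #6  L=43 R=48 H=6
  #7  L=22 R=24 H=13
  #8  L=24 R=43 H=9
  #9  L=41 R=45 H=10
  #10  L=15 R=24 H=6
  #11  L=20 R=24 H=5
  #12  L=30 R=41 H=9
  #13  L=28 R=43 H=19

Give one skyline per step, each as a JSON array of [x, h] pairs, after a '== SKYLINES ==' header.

== SKYLINES ==
[[18,6],[23,0]]
[[18,18],[20,6],[23,0]]
[[15,6],[18,18],[20,6],[24,0]]
[[15,6],[18,18],[20,6],[24,0],[41,5],[47,0]]
[[15,18],[24,0],[41,5],[47,0]]
[[15,18],[24,0],[41,5],[43,6],[48,0]]
[[15,18],[24,0],[41,5],[43,6],[48,0]]
[[15,18],[24,9],[43,6],[48,0]]
[[15,18],[24,9],[41,10],[45,6],[48,0]]
[[15,18],[24,9],[41,10],[45,6],[48,0]]
[[15,18],[24,9],[41,10],[45,6],[48,0]]
[[15,18],[24,9],[41,10],[45,6],[48,0]]
[[15,18],[24,9],[28,19],[43,10],[45,6],[48,0]]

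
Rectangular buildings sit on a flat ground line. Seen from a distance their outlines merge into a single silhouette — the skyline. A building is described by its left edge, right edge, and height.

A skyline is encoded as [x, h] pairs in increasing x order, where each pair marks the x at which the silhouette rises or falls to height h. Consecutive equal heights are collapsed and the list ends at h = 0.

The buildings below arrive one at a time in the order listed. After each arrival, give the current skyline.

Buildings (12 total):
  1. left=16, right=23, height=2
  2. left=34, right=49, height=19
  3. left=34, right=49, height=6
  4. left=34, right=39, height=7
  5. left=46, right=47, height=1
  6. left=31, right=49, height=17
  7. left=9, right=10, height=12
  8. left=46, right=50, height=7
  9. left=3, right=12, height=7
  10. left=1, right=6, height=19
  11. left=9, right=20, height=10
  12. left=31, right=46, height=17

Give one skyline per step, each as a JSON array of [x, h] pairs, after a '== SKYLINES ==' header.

== SKYLINES ==
[[16,2],[23,0]]
[[16,2],[23,0],[34,19],[49,0]]
[[16,2],[23,0],[34,19],[49,0]]
[[16,2],[23,0],[34,19],[49,0]]
[[16,2],[23,0],[34,19],[49,0]]
[[16,2],[23,0],[31,17],[34,19],[49,0]]
[[9,12],[10,0],[16,2],[23,0],[31,17],[34,19],[49,0]]
[[9,12],[10,0],[16,2],[23,0],[31,17],[34,19],[49,7],[50,0]]
[[3,7],[9,12],[10,7],[12,0],[16,2],[23,0],[31,17],[34,19],[49,7],[50,0]]
[[1,19],[6,7],[9,12],[10,7],[12,0],[16,2],[23,0],[31,17],[34,19],[49,7],[50,0]]
[[1,19],[6,7],[9,12],[10,10],[20,2],[23,0],[31,17],[34,19],[49,7],[50,0]]
[[1,19],[6,7],[9,12],[10,10],[20,2],[23,0],[31,17],[34,19],[49,7],[50,0]]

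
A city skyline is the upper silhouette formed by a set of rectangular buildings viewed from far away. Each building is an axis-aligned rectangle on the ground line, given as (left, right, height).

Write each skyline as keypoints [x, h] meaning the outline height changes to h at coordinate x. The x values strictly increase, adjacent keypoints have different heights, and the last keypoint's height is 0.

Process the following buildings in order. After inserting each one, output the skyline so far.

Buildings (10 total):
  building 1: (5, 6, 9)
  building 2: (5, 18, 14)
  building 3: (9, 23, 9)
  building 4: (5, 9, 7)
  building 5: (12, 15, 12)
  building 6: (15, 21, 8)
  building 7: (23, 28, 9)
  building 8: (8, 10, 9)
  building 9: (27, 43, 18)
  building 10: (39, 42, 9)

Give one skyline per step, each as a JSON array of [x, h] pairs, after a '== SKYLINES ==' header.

== SKYLINES ==
[[5,9],[6,0]]
[[5,14],[18,0]]
[[5,14],[18,9],[23,0]]
[[5,14],[18,9],[23,0]]
[[5,14],[18,9],[23,0]]
[[5,14],[18,9],[23,0]]
[[5,14],[18,9],[28,0]]
[[5,14],[18,9],[28,0]]
[[5,14],[18,9],[27,18],[43,0]]
[[5,14],[18,9],[27,18],[43,0]]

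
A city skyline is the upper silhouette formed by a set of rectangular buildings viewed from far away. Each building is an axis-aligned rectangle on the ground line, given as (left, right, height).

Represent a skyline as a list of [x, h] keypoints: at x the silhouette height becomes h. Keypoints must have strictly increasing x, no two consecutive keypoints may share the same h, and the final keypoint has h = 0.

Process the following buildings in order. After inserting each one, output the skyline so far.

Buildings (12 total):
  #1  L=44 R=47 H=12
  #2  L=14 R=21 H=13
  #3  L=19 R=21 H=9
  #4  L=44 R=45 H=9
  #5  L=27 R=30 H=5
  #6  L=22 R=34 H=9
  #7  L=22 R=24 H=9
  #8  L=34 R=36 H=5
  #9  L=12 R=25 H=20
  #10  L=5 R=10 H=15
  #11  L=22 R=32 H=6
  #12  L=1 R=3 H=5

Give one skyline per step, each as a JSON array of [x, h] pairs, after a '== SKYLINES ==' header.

== SKYLINES ==
[[44,12],[47,0]]
[[14,13],[21,0],[44,12],[47,0]]
[[14,13],[21,0],[44,12],[47,0]]
[[14,13],[21,0],[44,12],[47,0]]
[[14,13],[21,0],[27,5],[30,0],[44,12],[47,0]]
[[14,13],[21,0],[22,9],[34,0],[44,12],[47,0]]
[[14,13],[21,0],[22,9],[34,0],[44,12],[47,0]]
[[14,13],[21,0],[22,9],[34,5],[36,0],[44,12],[47,0]]
[[12,20],[25,9],[34,5],[36,0],[44,12],[47,0]]
[[5,15],[10,0],[12,20],[25,9],[34,5],[36,0],[44,12],[47,0]]
[[5,15],[10,0],[12,20],[25,9],[34,5],[36,0],[44,12],[47,0]]
[[1,5],[3,0],[5,15],[10,0],[12,20],[25,9],[34,5],[36,0],[44,12],[47,0]]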